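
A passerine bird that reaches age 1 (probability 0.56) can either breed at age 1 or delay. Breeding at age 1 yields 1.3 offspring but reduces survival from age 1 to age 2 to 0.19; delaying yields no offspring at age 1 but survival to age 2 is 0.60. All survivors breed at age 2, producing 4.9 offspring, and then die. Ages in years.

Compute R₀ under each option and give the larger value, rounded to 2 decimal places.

breed at age 1: R₀ = 0.56 × (1.3 + 0.19 × 4.9) = 0.56 × 2.2310 = 1.2494
delay to age 2: R₀ = 0.56 × (0.60 × 4.9) = 0.56 × 2.9400 = 1.6464
Higher: delay to age 2 (1.6464).

1.65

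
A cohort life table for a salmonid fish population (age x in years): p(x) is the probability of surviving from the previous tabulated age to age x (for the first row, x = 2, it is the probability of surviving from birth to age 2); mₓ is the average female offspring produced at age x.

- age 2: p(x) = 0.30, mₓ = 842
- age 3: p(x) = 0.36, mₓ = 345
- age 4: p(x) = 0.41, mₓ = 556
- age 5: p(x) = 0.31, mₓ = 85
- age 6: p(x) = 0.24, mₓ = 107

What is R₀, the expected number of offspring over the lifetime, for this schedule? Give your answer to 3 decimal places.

315.999

Survivorship from birth: l_x = p_2·p_3·…·p_x.
  l_2 = 0.30000
  l_3 = 0.10800
  l_4 = 0.04428
  l_5 = 0.01373
  l_6 = 0.00329
R₀ = Σ l_x mₓ:
  age 2: 0.30000 × 842 = 252.6000
  age 3: 0.10800 × 345 = 37.2600
  age 4: 0.04428 × 556 = 24.6197
  age 5: 0.01373 × 85 = 1.1670
  age 6: 0.00329 × 107 = 0.3520
R₀ = 252.6000 + 37.2600 + 24.6197 + 1.1670 + 0.3520 = 315.9988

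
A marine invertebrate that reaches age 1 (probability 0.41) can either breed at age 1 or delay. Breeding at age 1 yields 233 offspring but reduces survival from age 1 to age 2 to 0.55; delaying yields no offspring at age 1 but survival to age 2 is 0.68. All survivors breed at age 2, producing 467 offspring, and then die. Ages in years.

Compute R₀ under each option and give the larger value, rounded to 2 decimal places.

breed at age 1: R₀ = 0.41 × (233 + 0.55 × 467) = 0.41 × 489.8500 = 200.8385
delay to age 2: R₀ = 0.41 × (0.68 × 467) = 0.41 × 317.5600 = 130.1996
Higher: breed at age 1 (200.8385).

200.84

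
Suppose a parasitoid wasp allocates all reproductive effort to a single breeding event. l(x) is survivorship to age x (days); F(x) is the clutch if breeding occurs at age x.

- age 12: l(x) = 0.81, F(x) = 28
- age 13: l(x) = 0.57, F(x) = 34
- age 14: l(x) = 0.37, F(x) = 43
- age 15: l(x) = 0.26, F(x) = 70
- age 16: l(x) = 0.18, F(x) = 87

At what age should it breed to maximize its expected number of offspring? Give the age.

12

Expected offspring if breeding at age x = l(x) × F(x):
  age 12: 0.81 × 28 = 22.680
  age 13: 0.57 × 34 = 19.380
  age 14: 0.37 × 43 = 15.910
  age 15: 0.26 × 70 = 18.200
  age 16: 0.18 × 87 = 15.660
Maximum at age 12 (22.680).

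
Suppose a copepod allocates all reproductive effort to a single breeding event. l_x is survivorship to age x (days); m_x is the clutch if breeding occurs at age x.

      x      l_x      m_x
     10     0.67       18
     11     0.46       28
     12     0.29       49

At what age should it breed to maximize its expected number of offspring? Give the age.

12

Expected offspring if breeding at age x = l_x × m_x:
  age 10: 0.67 × 18 = 12.060
  age 11: 0.46 × 28 = 12.880
  age 12: 0.29 × 49 = 14.210
Maximum at age 12 (14.210).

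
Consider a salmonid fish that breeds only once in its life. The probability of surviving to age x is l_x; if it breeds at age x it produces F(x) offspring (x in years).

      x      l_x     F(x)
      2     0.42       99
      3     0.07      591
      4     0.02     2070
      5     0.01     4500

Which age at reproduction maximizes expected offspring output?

Expected offspring if breeding at age x = l_x × F(x):
  age 2: 0.42 × 99 = 41.580
  age 3: 0.07 × 591 = 41.370
  age 4: 0.02 × 2070 = 41.400
  age 5: 0.01 × 4500 = 45.000
Maximum at age 5 (45.000).

5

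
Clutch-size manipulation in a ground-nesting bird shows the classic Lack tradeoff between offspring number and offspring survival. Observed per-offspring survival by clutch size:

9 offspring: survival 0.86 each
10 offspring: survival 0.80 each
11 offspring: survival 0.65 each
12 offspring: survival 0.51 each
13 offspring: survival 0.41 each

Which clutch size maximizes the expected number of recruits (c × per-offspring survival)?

10

Expected recruits = c × s(c):
  c=9: 9 × 0.86 = 7.740
  c=10: 10 × 0.80 = 8.000
  c=11: 11 × 0.65 = 7.150
  c=12: 12 × 0.51 = 6.120
  c=13: 13 × 0.41 = 5.330
Maximum at c = 10 (8.000 recruits).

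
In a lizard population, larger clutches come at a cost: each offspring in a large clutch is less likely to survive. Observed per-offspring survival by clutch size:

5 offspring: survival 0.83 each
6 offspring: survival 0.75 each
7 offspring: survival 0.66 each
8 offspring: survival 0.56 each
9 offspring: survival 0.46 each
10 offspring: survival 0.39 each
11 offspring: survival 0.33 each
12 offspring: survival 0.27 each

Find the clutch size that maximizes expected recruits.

7

Expected recruits = c × s(c):
  c=5: 5 × 0.83 = 4.150
  c=6: 6 × 0.75 = 4.500
  c=7: 7 × 0.66 = 4.620
  c=8: 8 × 0.56 = 4.480
  c=9: 9 × 0.46 = 4.140
  c=10: 10 × 0.39 = 3.900
  c=11: 11 × 0.33 = 3.630
  c=12: 12 × 0.27 = 3.240
Maximum at c = 7 (4.620 recruits).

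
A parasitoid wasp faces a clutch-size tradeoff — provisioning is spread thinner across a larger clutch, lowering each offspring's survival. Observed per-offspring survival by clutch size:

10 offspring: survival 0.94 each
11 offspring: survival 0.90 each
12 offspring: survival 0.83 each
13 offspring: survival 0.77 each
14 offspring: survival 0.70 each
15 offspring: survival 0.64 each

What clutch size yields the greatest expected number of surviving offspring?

Expected surviving offspring = c × s(c):
  c=10: 10 × 0.94 = 9.400
  c=11: 11 × 0.90 = 9.900
  c=12: 12 × 0.83 = 9.960
  c=13: 13 × 0.77 = 10.010
  c=14: 14 × 0.70 = 9.800
  c=15: 15 × 0.64 = 9.600
Maximum at c = 13 (10.010 surviving offspring).

13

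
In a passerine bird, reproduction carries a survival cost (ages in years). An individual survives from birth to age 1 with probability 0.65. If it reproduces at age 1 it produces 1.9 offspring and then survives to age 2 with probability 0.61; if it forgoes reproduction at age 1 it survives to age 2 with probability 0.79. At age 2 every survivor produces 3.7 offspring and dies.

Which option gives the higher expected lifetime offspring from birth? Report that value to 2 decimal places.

breed at age 1: R₀ = 0.65 × (1.9 + 0.61 × 3.7) = 0.65 × 4.1570 = 2.7021
delay to age 2: R₀ = 0.65 × (0.79 × 3.7) = 0.65 × 2.9230 = 1.9000
Higher: breed at age 1 (2.7021).

2.70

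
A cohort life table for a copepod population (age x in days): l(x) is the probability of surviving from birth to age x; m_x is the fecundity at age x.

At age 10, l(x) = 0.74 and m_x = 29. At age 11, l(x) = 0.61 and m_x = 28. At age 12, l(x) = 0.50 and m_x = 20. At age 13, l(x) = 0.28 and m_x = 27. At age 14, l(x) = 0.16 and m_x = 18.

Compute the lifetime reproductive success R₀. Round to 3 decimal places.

58.980

R₀ = Σ l(x) m_x:
  age 10: 0.74 × 29 = 21.4600
  age 11: 0.61 × 28 = 17.0800
  age 12: 0.50 × 20 = 10.0000
  age 13: 0.28 × 27 = 7.5600
  age 14: 0.16 × 18 = 2.8800
R₀ = 21.4600 + 17.0800 + 10.0000 + 7.5600 + 2.8800 = 58.9800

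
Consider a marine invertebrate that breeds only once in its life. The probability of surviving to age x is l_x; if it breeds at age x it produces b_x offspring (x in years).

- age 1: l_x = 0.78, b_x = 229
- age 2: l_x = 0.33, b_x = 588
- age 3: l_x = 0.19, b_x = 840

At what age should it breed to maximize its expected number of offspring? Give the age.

Expected offspring if breeding at age x = l_x × b_x:
  age 1: 0.78 × 229 = 178.620
  age 2: 0.33 × 588 = 194.040
  age 3: 0.19 × 840 = 159.600
Maximum at age 2 (194.040).

2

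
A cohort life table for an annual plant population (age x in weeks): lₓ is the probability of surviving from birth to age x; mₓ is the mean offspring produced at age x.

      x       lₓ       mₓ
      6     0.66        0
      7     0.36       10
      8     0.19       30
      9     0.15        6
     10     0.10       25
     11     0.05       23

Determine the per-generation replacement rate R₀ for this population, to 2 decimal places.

13.85

R₀ = Σ lₓ mₓ:
  age 6: 0.66 × 0 = 0.0000
  age 7: 0.36 × 10 = 3.6000
  age 8: 0.19 × 30 = 5.7000
  age 9: 0.15 × 6 = 0.9000
  age 10: 0.10 × 25 = 2.5000
  age 11: 0.05 × 23 = 1.1500
R₀ = 0.0000 + 3.6000 + 5.7000 + 0.9000 + 2.5000 + 1.1500 = 13.8500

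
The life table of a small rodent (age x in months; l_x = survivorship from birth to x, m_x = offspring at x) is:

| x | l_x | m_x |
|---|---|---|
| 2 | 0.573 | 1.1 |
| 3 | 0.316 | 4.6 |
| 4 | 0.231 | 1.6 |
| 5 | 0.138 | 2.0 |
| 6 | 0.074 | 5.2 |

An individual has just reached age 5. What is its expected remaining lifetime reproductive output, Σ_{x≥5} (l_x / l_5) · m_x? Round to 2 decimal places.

4.79

l_5 = 0.138. Conditional survival from age 5 to x is l_x / l_5.
  x=5: (0.138/0.138) × 2.0 = 2.0000
  x=6: (0.074/0.138) × 5.2 = 2.7884
Sum = 2.0000 + 2.7884 = 4.7884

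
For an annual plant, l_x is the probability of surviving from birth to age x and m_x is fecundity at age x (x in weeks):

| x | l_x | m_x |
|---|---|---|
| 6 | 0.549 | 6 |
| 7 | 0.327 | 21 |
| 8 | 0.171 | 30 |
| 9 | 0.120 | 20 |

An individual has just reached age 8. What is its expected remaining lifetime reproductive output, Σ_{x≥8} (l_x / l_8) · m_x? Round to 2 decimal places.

l_8 = 0.171. Conditional survival from age 8 to x is l_x / l_8.
  x=8: (0.171/0.171) × 30 = 30.0000
  x=9: (0.120/0.171) × 20 = 14.0351
Sum = 30.0000 + 14.0351 = 44.0351

44.04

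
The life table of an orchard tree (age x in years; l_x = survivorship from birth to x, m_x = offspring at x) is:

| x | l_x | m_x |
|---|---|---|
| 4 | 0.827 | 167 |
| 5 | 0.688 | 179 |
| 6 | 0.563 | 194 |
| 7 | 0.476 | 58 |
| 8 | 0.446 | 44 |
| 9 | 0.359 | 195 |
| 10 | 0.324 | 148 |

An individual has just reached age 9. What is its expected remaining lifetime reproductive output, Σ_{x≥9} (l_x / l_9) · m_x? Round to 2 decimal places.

l_9 = 0.359. Conditional survival from age 9 to x is l_x / l_9.
  x=9: (0.359/0.359) × 195 = 195.0000
  x=10: (0.324/0.359) × 148 = 133.5710
Sum = 195.0000 + 133.5710 = 328.5710

328.57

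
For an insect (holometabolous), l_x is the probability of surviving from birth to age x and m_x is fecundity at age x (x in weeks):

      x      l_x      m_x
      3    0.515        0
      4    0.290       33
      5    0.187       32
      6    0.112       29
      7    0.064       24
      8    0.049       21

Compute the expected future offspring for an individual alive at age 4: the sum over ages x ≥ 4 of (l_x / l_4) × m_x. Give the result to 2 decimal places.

73.68

l_4 = 0.290. Conditional survival from age 4 to x is l_x / l_4.
  x=4: (0.290/0.290) × 33 = 33.0000
  x=5: (0.187/0.290) × 32 = 20.6345
  x=6: (0.112/0.290) × 29 = 11.2000
  x=7: (0.064/0.290) × 24 = 5.2966
  x=8: (0.049/0.290) × 21 = 3.5483
Sum = 33.0000 + 20.6345 + 11.2000 + 5.2966 + 3.5483 = 73.6793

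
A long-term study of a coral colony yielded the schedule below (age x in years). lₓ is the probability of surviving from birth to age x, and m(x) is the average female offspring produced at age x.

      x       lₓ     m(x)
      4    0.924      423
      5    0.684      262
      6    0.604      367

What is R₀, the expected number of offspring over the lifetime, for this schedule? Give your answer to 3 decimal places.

791.728

R₀ = Σ lₓ m(x):
  age 4: 0.924 × 423 = 390.8520
  age 5: 0.684 × 262 = 179.2080
  age 6: 0.604 × 367 = 221.6680
R₀ = 390.8520 + 179.2080 + 221.6680 = 791.7280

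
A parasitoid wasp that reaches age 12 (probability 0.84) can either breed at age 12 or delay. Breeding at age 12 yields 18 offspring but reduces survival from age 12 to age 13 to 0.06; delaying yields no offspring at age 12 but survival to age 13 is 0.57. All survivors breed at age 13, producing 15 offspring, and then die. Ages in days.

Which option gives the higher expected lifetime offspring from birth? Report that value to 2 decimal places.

breed at age 12: R₀ = 0.84 × (18 + 0.06 × 15) = 0.84 × 18.9000 = 15.8760
delay to age 13: R₀ = 0.84 × (0.57 × 15) = 0.84 × 8.5500 = 7.1820
Higher: breed at age 12 (15.8760).

15.88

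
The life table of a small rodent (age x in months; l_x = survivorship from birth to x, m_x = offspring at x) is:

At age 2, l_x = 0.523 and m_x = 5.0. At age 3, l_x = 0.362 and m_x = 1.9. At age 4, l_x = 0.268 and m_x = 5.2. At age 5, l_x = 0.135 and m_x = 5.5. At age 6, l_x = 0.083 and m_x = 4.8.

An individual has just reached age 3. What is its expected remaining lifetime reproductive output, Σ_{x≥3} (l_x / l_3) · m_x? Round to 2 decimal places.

8.90

l_3 = 0.362. Conditional survival from age 3 to x is l_x / l_3.
  x=3: (0.362/0.362) × 1.9 = 1.9000
  x=4: (0.268/0.362) × 5.2 = 3.8497
  x=5: (0.135/0.362) × 5.5 = 2.0511
  x=6: (0.083/0.362) × 4.8 = 1.1006
Sum = 1.9000 + 3.8497 + 2.0511 + 1.1006 = 8.9014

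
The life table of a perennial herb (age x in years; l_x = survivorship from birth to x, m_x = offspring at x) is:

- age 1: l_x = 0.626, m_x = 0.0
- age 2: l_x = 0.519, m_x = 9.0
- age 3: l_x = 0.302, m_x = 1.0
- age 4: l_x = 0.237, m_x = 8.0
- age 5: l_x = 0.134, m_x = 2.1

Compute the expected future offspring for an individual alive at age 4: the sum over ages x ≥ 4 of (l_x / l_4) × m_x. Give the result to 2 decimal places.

l_4 = 0.237. Conditional survival from age 4 to x is l_x / l_4.
  x=4: (0.237/0.237) × 8.0 = 8.0000
  x=5: (0.134/0.237) × 2.1 = 1.1873
Sum = 8.0000 + 1.1873 = 9.1873

9.19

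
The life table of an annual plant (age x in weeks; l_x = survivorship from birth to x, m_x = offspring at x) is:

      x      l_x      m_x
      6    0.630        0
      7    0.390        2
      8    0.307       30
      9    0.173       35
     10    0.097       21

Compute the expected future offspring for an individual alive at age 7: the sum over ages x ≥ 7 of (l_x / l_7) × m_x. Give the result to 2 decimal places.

l_7 = 0.390. Conditional survival from age 7 to x is l_x / l_7.
  x=7: (0.390/0.390) × 2 = 2.0000
  x=8: (0.307/0.390) × 30 = 23.6154
  x=9: (0.173/0.390) × 35 = 15.5256
  x=10: (0.097/0.390) × 21 = 5.2231
Sum = 2.0000 + 23.6154 + 15.5256 + 5.2231 = 46.3641

46.36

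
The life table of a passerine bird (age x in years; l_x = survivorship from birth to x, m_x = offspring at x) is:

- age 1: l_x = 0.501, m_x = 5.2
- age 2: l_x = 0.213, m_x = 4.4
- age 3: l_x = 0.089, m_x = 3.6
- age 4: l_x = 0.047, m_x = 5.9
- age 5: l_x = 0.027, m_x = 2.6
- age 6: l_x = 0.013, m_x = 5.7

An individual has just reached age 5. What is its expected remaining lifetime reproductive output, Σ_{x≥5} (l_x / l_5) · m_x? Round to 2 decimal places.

5.34

l_5 = 0.027. Conditional survival from age 5 to x is l_x / l_5.
  x=5: (0.027/0.027) × 2.6 = 2.6000
  x=6: (0.013/0.027) × 5.7 = 2.7444
Sum = 2.6000 + 2.7444 = 5.3444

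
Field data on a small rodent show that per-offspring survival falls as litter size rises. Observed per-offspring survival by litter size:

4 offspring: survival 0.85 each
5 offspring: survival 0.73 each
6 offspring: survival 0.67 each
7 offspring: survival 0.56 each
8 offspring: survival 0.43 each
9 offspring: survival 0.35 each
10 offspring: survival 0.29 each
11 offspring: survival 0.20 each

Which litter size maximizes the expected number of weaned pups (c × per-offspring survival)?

Expected weaned pups = c × s(c):
  c=4: 4 × 0.85 = 3.400
  c=5: 5 × 0.73 = 3.650
  c=6: 6 × 0.67 = 4.020
  c=7: 7 × 0.56 = 3.920
  c=8: 8 × 0.43 = 3.440
  c=9: 9 × 0.35 = 3.150
  c=10: 10 × 0.29 = 2.900
  c=11: 11 × 0.20 = 2.200
Maximum at c = 6 (4.020 weaned pups).

6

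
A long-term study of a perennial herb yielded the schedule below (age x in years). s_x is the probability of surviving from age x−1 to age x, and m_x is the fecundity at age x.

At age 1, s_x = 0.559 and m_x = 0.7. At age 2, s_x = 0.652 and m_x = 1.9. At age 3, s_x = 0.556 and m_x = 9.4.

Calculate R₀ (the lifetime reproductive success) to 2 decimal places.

Survivorship from birth: l_x = s_1·s_2·…·s_x.
  l_1 = 0.55900
  l_2 = 0.36447
  l_3 = 0.20264
R₀ = Σ l_x m_x:
  age 1: 0.55900 × 0.7 = 0.3913
  age 2: 0.36447 × 1.9 = 0.6925
  age 3: 0.20264 × 9.4 = 1.9048
R₀ = 0.3913 + 0.6925 + 1.9048 = 2.9886

2.99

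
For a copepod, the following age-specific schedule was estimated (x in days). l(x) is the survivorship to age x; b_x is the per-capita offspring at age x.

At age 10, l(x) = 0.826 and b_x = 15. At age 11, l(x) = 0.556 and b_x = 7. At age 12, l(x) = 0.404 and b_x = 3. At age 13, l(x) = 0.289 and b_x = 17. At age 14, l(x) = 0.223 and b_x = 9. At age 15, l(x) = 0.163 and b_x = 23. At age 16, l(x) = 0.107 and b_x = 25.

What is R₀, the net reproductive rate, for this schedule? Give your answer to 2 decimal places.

R₀ = Σ l(x) b_x:
  age 10: 0.826 × 15 = 12.3900
  age 11: 0.556 × 7 = 3.8920
  age 12: 0.404 × 3 = 1.2120
  age 13: 0.289 × 17 = 4.9130
  age 14: 0.223 × 9 = 2.0070
  age 15: 0.163 × 23 = 3.7490
  age 16: 0.107 × 25 = 2.6750
R₀ = 12.3900 + 3.8920 + 1.2120 + 4.9130 + 2.0070 + 3.7490 + 2.6750 = 30.8380

30.84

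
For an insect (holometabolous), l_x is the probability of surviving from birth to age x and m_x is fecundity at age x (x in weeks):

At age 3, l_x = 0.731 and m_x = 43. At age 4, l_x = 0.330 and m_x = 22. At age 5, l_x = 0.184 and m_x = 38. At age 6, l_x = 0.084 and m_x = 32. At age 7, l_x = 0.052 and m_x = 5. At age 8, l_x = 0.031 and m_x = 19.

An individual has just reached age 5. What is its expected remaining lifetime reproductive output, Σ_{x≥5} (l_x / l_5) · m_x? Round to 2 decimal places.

57.22

l_5 = 0.184. Conditional survival from age 5 to x is l_x / l_5.
  x=5: (0.184/0.184) × 38 = 38.0000
  x=6: (0.084/0.184) × 32 = 14.6087
  x=7: (0.052/0.184) × 5 = 1.4130
  x=8: (0.031/0.184) × 19 = 3.2011
Sum = 38.0000 + 14.6087 + 1.4130 + 3.2011 = 57.2228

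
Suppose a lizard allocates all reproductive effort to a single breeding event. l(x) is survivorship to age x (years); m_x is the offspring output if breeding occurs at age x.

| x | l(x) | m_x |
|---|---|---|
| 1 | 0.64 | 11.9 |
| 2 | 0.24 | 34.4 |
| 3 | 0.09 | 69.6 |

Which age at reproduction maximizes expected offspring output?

Expected offspring if breeding at age x = l(x) × m_x:
  age 1: 0.64 × 11.9 = 7.616
  age 2: 0.24 × 34.4 = 8.256
  age 3: 0.09 × 69.6 = 6.264
Maximum at age 2 (8.256).

2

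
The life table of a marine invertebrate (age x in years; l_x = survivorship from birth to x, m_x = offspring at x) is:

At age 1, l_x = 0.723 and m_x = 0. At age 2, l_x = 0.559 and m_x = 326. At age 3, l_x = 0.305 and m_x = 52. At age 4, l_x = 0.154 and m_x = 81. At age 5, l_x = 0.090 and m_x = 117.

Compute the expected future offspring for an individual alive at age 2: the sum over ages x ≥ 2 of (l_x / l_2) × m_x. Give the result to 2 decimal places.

l_2 = 0.559. Conditional survival from age 2 to x is l_x / l_2.
  x=2: (0.559/0.559) × 326 = 326.0000
  x=3: (0.305/0.559) × 52 = 28.3721
  x=4: (0.154/0.559) × 81 = 22.3148
  x=5: (0.090/0.559) × 117 = 18.8372
Sum = 326.0000 + 28.3721 + 22.3148 + 18.8372 = 395.5242

395.52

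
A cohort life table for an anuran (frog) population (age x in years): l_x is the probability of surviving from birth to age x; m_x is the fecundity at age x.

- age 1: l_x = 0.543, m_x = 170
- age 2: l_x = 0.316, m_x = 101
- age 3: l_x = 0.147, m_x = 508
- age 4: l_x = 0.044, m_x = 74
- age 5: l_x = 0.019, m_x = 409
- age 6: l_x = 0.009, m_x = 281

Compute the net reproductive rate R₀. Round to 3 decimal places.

212.458

R₀ = Σ l_x m_x:
  age 1: 0.543 × 170 = 92.3100
  age 2: 0.316 × 101 = 31.9160
  age 3: 0.147 × 508 = 74.6760
  age 4: 0.044 × 74 = 3.2560
  age 5: 0.019 × 409 = 7.7710
  age 6: 0.009 × 281 = 2.5290
R₀ = 92.3100 + 31.9160 + 74.6760 + 3.2560 + 7.7710 + 2.5290 = 212.4580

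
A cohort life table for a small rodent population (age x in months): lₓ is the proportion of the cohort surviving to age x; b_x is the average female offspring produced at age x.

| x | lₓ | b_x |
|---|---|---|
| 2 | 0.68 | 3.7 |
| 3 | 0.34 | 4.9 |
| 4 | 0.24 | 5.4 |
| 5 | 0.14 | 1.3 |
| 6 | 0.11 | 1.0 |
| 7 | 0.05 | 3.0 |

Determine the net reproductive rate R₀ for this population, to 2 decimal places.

5.92

R₀ = Σ lₓ b_x:
  age 2: 0.68 × 3.7 = 2.5160
  age 3: 0.34 × 4.9 = 1.6660
  age 4: 0.24 × 5.4 = 1.2960
  age 5: 0.14 × 1.3 = 0.1820
  age 6: 0.11 × 1.0 = 0.1100
  age 7: 0.05 × 3.0 = 0.1500
R₀ = 2.5160 + 1.6660 + 1.2960 + 0.1820 + 0.1100 + 0.1500 = 5.9200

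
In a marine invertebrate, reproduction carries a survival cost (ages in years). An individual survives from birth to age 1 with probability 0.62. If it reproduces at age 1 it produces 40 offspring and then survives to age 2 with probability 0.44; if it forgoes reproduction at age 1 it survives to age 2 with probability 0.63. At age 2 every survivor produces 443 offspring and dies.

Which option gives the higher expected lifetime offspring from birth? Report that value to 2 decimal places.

173.04

breed at age 1: R₀ = 0.62 × (40 + 0.44 × 443) = 0.62 × 234.9200 = 145.6504
delay to age 2: R₀ = 0.62 × (0.63 × 443) = 0.62 × 279.0900 = 173.0358
Higher: delay to age 2 (173.0358).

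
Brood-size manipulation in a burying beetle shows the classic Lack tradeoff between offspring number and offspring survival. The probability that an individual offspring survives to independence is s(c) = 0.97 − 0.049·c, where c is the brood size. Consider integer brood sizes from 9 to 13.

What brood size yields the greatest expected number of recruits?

Expected recruits = c × s(c):
  c=9: 9 × 0.529 = 4.761
  c=10: 10 × 0.480 = 4.800
  c=11: 11 × 0.431 = 4.741
  c=12: 12 × 0.382 = 4.584
  c=13: 13 × 0.333 = 4.329
Maximum at c = 10 (4.800 recruits).

10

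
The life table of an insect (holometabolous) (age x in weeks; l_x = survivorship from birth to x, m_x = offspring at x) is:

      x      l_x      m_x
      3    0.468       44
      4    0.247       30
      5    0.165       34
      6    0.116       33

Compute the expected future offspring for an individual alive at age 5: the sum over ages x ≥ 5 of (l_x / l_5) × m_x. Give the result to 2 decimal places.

57.20

l_5 = 0.165. Conditional survival from age 5 to x is l_x / l_5.
  x=5: (0.165/0.165) × 34 = 34.0000
  x=6: (0.116/0.165) × 33 = 23.2000
Sum = 34.0000 + 23.2000 = 57.2000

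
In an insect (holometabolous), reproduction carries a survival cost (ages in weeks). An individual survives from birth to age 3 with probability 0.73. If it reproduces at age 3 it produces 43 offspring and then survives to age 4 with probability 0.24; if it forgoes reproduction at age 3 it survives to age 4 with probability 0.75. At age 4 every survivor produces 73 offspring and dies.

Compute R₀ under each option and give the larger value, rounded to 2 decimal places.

44.18

breed at age 3: R₀ = 0.73 × (43 + 0.24 × 73) = 0.73 × 60.5200 = 44.1796
delay to age 4: R₀ = 0.73 × (0.75 × 73) = 0.73 × 54.7500 = 39.9675
Higher: breed at age 3 (44.1796).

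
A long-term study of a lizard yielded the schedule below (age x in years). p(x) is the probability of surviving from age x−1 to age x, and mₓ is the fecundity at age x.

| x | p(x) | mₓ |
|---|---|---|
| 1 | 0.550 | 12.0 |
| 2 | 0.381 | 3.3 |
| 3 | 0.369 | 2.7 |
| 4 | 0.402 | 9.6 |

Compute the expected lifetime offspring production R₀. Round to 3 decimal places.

7.799

Survivorship from birth: l_x = p_1·p_2·…·p_x.
  l_1 = 0.55000
  l_2 = 0.20955
  l_3 = 0.07732
  l_4 = 0.03108
R₀ = Σ l_x mₓ:
  age 1: 0.55000 × 12.0 = 6.6000
  age 2: 0.20955 × 3.3 = 0.6915
  age 3: 0.07732 × 2.7 = 0.2088
  age 4: 0.03108 × 9.6 = 0.2984
R₀ = 6.6000 + 0.6915 + 0.2088 + 0.2984 = 7.7986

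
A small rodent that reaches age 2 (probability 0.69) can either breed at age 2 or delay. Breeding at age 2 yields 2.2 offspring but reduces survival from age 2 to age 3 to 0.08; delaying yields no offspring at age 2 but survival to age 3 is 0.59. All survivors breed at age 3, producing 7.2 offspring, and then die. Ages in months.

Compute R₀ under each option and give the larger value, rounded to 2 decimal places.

breed at age 2: R₀ = 0.69 × (2.2 + 0.08 × 7.2) = 0.69 × 2.7760 = 1.9154
delay to age 3: R₀ = 0.69 × (0.59 × 7.2) = 0.69 × 4.2480 = 2.9311
Higher: delay to age 3 (2.9311).

2.93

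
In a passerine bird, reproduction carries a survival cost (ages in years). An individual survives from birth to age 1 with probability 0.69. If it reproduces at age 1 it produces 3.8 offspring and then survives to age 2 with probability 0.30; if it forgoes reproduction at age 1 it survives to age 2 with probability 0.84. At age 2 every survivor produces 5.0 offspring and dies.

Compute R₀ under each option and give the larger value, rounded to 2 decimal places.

3.66

breed at age 1: R₀ = 0.69 × (3.8 + 0.30 × 5.0) = 0.69 × 5.3000 = 3.6570
delay to age 2: R₀ = 0.69 × (0.84 × 5.0) = 0.69 × 4.2000 = 2.8980
Higher: breed at age 1 (3.6570).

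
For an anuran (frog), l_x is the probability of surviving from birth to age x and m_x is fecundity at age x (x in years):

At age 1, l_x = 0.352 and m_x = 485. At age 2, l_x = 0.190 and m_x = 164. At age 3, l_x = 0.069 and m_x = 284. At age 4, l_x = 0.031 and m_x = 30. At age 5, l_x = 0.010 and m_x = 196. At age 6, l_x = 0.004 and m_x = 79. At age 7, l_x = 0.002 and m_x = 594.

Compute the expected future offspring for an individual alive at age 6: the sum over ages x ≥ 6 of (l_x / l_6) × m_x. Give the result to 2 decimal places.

376.00

l_6 = 0.004. Conditional survival from age 6 to x is l_x / l_6.
  x=6: (0.004/0.004) × 79 = 79.0000
  x=7: (0.002/0.004) × 594 = 297.0000
Sum = 79.0000 + 297.0000 = 376.0000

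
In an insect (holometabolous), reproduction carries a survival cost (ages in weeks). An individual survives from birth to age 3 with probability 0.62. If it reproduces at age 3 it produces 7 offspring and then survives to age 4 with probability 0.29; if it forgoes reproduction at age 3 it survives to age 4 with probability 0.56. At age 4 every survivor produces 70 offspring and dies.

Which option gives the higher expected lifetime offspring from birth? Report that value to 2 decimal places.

24.30

breed at age 3: R₀ = 0.62 × (7 + 0.29 × 70) = 0.62 × 27.3000 = 16.9260
delay to age 4: R₀ = 0.62 × (0.56 × 70) = 0.62 × 39.2000 = 24.3040
Higher: delay to age 4 (24.3040).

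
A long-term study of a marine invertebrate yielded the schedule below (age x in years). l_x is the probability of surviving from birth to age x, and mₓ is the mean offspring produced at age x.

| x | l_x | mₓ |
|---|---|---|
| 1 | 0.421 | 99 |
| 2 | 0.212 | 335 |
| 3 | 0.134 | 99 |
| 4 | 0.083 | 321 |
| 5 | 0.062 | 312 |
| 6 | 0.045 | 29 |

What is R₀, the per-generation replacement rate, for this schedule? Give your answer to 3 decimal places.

R₀ = Σ l_x mₓ:
  age 1: 0.421 × 99 = 41.6790
  age 2: 0.212 × 335 = 71.0200
  age 3: 0.134 × 99 = 13.2660
  age 4: 0.083 × 321 = 26.6430
  age 5: 0.062 × 312 = 19.3440
  age 6: 0.045 × 29 = 1.3050
R₀ = 41.6790 + 71.0200 + 13.2660 + 26.6430 + 19.3440 + 1.3050 = 173.2570

173.257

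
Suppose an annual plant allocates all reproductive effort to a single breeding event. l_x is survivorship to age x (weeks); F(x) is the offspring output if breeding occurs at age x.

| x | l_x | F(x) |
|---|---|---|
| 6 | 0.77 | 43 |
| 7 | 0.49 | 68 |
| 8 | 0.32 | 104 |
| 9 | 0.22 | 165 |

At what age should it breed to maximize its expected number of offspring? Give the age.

9

Expected offspring if breeding at age x = l_x × F(x):
  age 6: 0.77 × 43 = 33.110
  age 7: 0.49 × 68 = 33.320
  age 8: 0.32 × 104 = 33.280
  age 9: 0.22 × 165 = 36.300
Maximum at age 9 (36.300).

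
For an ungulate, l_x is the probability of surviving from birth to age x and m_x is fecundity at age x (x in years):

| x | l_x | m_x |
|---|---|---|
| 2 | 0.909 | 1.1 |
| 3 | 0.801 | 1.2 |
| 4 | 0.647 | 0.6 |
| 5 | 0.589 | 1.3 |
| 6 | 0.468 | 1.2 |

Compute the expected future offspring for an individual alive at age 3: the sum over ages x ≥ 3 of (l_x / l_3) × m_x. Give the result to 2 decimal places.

l_3 = 0.801. Conditional survival from age 3 to x is l_x / l_3.
  x=3: (0.801/0.801) × 1.2 = 1.2000
  x=4: (0.647/0.801) × 0.6 = 0.4846
  x=5: (0.589/0.801) × 1.3 = 0.9559
  x=6: (0.468/0.801) × 1.2 = 0.7011
Sum = 1.2000 + 0.4846 + 0.9559 + 0.7011 = 3.3417

3.34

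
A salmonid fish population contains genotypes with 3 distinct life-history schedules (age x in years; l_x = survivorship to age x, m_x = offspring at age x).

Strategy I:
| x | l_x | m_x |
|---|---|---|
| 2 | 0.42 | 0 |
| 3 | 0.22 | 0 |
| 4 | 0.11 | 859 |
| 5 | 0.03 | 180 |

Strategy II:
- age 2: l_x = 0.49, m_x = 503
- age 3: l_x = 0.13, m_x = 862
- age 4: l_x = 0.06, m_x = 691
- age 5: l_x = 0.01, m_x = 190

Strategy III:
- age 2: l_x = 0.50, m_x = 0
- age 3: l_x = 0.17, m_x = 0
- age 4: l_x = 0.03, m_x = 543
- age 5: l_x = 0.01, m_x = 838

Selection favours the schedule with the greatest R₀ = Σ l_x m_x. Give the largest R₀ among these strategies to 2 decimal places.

Strategy I: R₀ = 0.42×0 + 0.22×0 + 0.11×859 + 0.03×180 = 99.8900
Strategy II: R₀ = 0.49×503 + 0.13×862 + 0.06×691 + 0.01×190 = 401.8900
Strategy III: R₀ = 0.50×0 + 0.17×0 + 0.03×543 + 0.01×838 = 24.6700
Highest R₀: strategy II with 401.8900.

401.89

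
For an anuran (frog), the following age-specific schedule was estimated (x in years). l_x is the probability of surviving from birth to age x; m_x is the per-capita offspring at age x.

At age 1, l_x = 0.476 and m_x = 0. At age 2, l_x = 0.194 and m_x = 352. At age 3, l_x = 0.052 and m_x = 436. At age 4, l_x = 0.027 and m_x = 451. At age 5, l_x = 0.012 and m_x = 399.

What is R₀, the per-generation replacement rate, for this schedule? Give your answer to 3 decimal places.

R₀ = Σ l_x m_x:
  age 1: 0.476 × 0 = 0.0000
  age 2: 0.194 × 352 = 68.2880
  age 3: 0.052 × 436 = 22.6720
  age 4: 0.027 × 451 = 12.1770
  age 5: 0.012 × 399 = 4.7880
R₀ = 0.0000 + 68.2880 + 22.6720 + 12.1770 + 4.7880 = 107.9250

107.925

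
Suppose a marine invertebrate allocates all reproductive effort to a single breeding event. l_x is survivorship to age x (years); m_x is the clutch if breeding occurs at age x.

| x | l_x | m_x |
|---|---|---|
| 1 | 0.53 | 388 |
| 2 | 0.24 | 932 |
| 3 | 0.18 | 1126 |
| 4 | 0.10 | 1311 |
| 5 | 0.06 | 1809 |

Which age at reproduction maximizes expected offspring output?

Expected offspring if breeding at age x = l_x × m_x:
  age 1: 0.53 × 388 = 205.640
  age 2: 0.24 × 932 = 223.680
  age 3: 0.18 × 1126 = 202.680
  age 4: 0.10 × 1311 = 131.100
  age 5: 0.06 × 1809 = 108.540
Maximum at age 2 (223.680).

2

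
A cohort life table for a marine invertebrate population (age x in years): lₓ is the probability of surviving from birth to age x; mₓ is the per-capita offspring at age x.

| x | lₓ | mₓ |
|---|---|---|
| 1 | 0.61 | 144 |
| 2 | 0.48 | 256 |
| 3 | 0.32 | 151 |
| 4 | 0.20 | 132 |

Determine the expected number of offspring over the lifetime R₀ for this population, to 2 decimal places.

R₀ = Σ lₓ mₓ:
  age 1: 0.61 × 144 = 87.8400
  age 2: 0.48 × 256 = 122.8800
  age 3: 0.32 × 151 = 48.3200
  age 4: 0.20 × 132 = 26.4000
R₀ = 87.8400 + 122.8800 + 48.3200 + 26.4000 = 285.4400

285.44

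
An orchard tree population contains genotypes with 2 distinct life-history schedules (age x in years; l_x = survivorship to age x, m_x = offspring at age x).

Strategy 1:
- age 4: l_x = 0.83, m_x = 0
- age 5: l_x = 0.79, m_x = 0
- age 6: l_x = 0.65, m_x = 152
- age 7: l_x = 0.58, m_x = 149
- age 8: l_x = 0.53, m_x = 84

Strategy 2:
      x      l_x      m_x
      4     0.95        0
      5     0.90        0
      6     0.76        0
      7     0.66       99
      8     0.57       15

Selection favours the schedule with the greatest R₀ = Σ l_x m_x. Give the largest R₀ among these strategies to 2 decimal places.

229.74

Strategy 1: R₀ = 0.83×0 + 0.79×0 + 0.65×152 + 0.58×149 + 0.53×84 = 229.7400
Strategy 2: R₀ = 0.95×0 + 0.90×0 + 0.76×0 + 0.66×99 + 0.57×15 = 73.8900
Highest R₀: strategy 1 with 229.7400.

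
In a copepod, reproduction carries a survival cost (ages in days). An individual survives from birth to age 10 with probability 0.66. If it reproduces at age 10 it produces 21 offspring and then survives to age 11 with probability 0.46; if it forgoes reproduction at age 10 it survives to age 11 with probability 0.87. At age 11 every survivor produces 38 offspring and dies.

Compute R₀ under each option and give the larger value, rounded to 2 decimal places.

25.40

breed at age 10: R₀ = 0.66 × (21 + 0.46 × 38) = 0.66 × 38.4800 = 25.3968
delay to age 11: R₀ = 0.66 × (0.87 × 38) = 0.66 × 33.0600 = 21.8196
Higher: breed at age 10 (25.3968).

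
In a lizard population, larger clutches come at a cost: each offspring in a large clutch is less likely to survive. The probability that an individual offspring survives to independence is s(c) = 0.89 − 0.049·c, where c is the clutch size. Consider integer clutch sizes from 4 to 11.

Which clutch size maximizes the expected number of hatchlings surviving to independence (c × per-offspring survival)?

9

Expected hatchlings surviving to independence = c × s(c):
  c=4: 4 × 0.694 = 2.776
  c=5: 5 × 0.645 = 3.225
  c=6: 6 × 0.596 = 3.576
  c=7: 7 × 0.547 = 3.829
  c=8: 8 × 0.498 = 3.984
  c=9: 9 × 0.449 = 4.041
  c=10: 10 × 0.400 = 4.000
  c=11: 11 × 0.351 = 3.861
Maximum at c = 9 (4.041 hatchlings surviving to independence).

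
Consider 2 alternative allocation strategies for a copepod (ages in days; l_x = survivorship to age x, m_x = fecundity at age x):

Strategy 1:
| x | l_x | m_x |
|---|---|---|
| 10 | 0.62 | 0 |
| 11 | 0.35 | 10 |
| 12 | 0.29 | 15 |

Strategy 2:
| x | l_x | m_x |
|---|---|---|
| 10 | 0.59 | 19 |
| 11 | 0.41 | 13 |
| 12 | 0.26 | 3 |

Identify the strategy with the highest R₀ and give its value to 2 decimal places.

17.32

Strategy 1: R₀ = 0.62×0 + 0.35×10 + 0.29×15 = 7.8500
Strategy 2: R₀ = 0.59×19 + 0.41×13 + 0.26×3 = 17.3200
Highest R₀: strategy 2 with 17.3200.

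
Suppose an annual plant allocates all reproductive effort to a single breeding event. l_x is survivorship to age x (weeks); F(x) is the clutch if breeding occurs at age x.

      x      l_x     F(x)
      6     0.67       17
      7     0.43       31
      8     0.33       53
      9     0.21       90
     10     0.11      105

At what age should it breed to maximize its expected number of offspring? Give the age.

Expected offspring if breeding at age x = l_x × F(x):
  age 6: 0.67 × 17 = 11.390
  age 7: 0.43 × 31 = 13.330
  age 8: 0.33 × 53 = 17.490
  age 9: 0.21 × 90 = 18.900
  age 10: 0.11 × 105 = 11.550
Maximum at age 9 (18.900).

9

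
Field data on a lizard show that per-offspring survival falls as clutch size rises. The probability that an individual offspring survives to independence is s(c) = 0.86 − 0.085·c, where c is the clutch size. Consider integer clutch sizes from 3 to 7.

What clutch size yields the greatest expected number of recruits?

5

Expected recruits = c × s(c):
  c=3: 3 × 0.605 = 1.815
  c=4: 4 × 0.520 = 2.080
  c=5: 5 × 0.435 = 2.175
  c=6: 6 × 0.350 = 2.100
  c=7: 7 × 0.265 = 1.855
Maximum at c = 5 (2.175 recruits).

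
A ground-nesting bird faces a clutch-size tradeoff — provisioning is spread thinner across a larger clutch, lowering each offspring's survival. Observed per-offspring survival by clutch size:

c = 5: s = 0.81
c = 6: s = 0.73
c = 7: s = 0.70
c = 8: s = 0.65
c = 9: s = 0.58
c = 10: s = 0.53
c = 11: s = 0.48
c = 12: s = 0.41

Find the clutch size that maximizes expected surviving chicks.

Expected surviving chicks = c × s(c):
  c=5: 5 × 0.81 = 4.050
  c=6: 6 × 0.73 = 4.380
  c=7: 7 × 0.70 = 4.900
  c=8: 8 × 0.65 = 5.200
  c=9: 9 × 0.58 = 5.220
  c=10: 10 × 0.53 = 5.300
  c=11: 11 × 0.48 = 5.280
  c=12: 12 × 0.41 = 4.920
Maximum at c = 10 (5.300 surviving chicks).

10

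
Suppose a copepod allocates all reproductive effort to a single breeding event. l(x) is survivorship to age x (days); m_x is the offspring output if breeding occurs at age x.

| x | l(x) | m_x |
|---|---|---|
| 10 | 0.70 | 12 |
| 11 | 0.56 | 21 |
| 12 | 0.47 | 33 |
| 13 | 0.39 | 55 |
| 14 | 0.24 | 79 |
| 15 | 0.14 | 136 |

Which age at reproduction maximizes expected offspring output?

Expected offspring if breeding at age x = l(x) × m_x:
  age 10: 0.70 × 12 = 8.400
  age 11: 0.56 × 21 = 11.760
  age 12: 0.47 × 33 = 15.510
  age 13: 0.39 × 55 = 21.450
  age 14: 0.24 × 79 = 18.960
  age 15: 0.14 × 136 = 19.040
Maximum at age 13 (21.450).

13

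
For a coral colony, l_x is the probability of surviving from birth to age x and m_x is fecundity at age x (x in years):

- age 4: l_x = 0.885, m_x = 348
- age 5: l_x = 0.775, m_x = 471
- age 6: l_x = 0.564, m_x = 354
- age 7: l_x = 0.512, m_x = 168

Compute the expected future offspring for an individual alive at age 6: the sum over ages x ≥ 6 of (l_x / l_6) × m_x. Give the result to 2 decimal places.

l_6 = 0.564. Conditional survival from age 6 to x is l_x / l_6.
  x=6: (0.564/0.564) × 354 = 354.0000
  x=7: (0.512/0.564) × 168 = 152.5106
Sum = 354.0000 + 152.5106 = 506.5106

506.51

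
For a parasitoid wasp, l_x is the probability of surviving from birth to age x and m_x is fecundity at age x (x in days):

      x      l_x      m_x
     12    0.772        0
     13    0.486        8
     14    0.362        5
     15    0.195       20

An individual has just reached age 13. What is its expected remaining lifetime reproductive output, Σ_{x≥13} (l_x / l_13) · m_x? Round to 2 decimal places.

19.75

l_13 = 0.486. Conditional survival from age 13 to x is l_x / l_13.
  x=13: (0.486/0.486) × 8 = 8.0000
  x=14: (0.362/0.486) × 5 = 3.7243
  x=15: (0.195/0.486) × 20 = 8.0247
Sum = 8.0000 + 3.7243 + 8.0247 = 19.7490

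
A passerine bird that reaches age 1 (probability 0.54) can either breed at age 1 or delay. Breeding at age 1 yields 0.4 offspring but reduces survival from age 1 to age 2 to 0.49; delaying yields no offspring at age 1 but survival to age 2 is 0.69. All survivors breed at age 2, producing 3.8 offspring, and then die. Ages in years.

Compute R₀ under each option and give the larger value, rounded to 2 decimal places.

1.42

breed at age 1: R₀ = 0.54 × (0.4 + 0.49 × 3.8) = 0.54 × 2.2620 = 1.2215
delay to age 2: R₀ = 0.54 × (0.69 × 3.8) = 0.54 × 2.6220 = 1.4159
Higher: delay to age 2 (1.4159).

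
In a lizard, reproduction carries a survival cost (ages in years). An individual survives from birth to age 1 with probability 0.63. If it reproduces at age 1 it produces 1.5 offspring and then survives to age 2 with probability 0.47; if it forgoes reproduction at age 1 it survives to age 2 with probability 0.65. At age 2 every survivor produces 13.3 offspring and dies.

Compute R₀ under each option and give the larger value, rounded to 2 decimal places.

breed at age 1: R₀ = 0.63 × (1.5 + 0.47 × 13.3) = 0.63 × 7.7510 = 4.8831
delay to age 2: R₀ = 0.63 × (0.65 × 13.3) = 0.63 × 8.6450 = 5.4464
Higher: delay to age 2 (5.4464).

5.45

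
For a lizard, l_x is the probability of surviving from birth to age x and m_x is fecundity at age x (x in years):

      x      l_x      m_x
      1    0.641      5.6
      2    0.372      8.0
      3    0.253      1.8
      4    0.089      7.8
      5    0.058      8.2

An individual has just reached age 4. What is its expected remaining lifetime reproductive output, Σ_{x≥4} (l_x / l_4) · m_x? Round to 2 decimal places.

l_4 = 0.089. Conditional survival from age 4 to x is l_x / l_4.
  x=4: (0.089/0.089) × 7.8 = 7.8000
  x=5: (0.058/0.089) × 8.2 = 5.3438
Sum = 7.8000 + 5.3438 = 13.1438

13.14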